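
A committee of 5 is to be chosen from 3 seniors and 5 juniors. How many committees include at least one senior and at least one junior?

With no constraint there are C(8,5) = 56 possible selections.
Selections missing a whole group: no seniors → C(5,5) = 1; no juniors → C(3,5) = 0.
Both groups omitted at once is impossible, so 56 − 1 = 55.

55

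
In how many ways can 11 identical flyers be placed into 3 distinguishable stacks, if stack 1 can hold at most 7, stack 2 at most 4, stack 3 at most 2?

6

By stars and bars, unrestricted non-negative solutions to x_1+…+x_3 = 11 number C(11+2,2) = 78.
Subtract solutions that violate a single cap (substitute x_i' = x_i − (cap_i+1)): x_1 ≥ 8 gives C(5,2) = 10; x_2 ≥ 5 gives C(8,2) = 28; x_3 ≥ 3 gives C(10,2) = 45. Together 83.
Add back pairs where two caps are both exceeded: 0 + 1 + 10 = 11.
By inclusion–exclusion the count is 78 − 83 + 11 = 6.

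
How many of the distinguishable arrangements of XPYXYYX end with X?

60

Fix X in the last position and arrange the remaining 6 letters.
Those 6 letters have X appearing twice and Y appearing 3 times, giving (6)!/(3!·2!) = 60.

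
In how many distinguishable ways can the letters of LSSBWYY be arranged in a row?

1260

Letter multiplicities in LSSBWYY: B×1, L×1, S×2, W×1, Y×2.
So there are 7! / (2!·2!) = 1260 distinguishable arrangements.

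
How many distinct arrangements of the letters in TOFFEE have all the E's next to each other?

60

Treat the 2 copies of E as a single block. The multiset to arrange is then {EE, F, F, O, T}, 5 items in all.
That gives (5)!/(2!) = 60 arrangements.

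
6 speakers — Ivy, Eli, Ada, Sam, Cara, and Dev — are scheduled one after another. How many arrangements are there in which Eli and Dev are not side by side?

480

There are 6! = 720 arrangements in all. If Eli and Dev are adjacent, merging them into one block gives 2·(5)! = 240 arrangements.
Complementary counting: 720 − 240 = 480.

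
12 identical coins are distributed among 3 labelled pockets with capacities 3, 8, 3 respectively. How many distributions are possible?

Ignoring the caps, the number of non-negative solutions to x_1+…+x_3 = 12 is C(14,2) = 91.
Subtract solutions that violate a single cap (substitute x_i' = x_i − (cap_i+1)): x_1 ≥ 4 gives C(10,2) = 45; x_2 ≥ 9 gives C(5,2) = 10; x_3 ≥ 4 gives C(10,2) = 45. Together 100.
Add back pairs where two caps are both exceeded: 0 + 15 + 0 = 15.
By inclusion–exclusion the count is 91 − 100 + 15 = 6.

6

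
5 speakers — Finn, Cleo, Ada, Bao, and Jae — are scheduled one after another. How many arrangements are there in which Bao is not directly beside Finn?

Of the 5! = 120 arrangements, those with Bao and Finn adjacent number 2 × 4! = 48 (treat the pair as a block with 2 internal orders).
So 120 − 48 = 72 arrangements keep them apart.

72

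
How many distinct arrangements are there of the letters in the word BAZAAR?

120

The 6 letters of BAZAAR have repeats: A appearing 3 times.
Dividing 6! = 720 by 3! = 6 for the repeated letters gives 120.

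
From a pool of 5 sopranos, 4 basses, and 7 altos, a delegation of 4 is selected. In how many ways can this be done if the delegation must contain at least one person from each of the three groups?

With no constraint there are C(16,4) = 1820 possible selections.
Selections missing a whole group: no sopranos → C(11,4) = 330; no basses → C(12,4) = 495; no altos → C(9,4) = 126.
Add back selections omitting two groups (i.e. drawn from a single group): C(5,4) + C(4,4) + C(7,4) = 41.
By inclusion–exclusion: 1820 − 951 + 41 = 910.

910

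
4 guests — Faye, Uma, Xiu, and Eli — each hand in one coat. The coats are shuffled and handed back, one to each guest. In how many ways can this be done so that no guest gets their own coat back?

Let Aᵢ be the assignments in which guest i gets their own coat. We want the size of the complement of A₁∪…∪A_4.
By inclusion–exclusion this is Σ_{j=0}^{4} (−1)^j C(4,j)·(4−j)!.
Computing: 24 − 24 + 12 − 4 + 1 = 9.

9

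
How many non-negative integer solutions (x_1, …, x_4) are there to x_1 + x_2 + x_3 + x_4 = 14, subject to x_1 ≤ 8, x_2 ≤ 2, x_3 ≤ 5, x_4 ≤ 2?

By stars and bars, unrestricted non-negative solutions to x_1+…+x_4 = 14 number C(14+3,3) = 680.
Subtract solutions that violate a single cap (substitute x_i' = x_i − (cap_i+1)): x_1 ≥ 9 gives C(8,3) = 56; x_2 ≥ 3 gives C(14,3) = 364; x_3 ≥ 6 gives C(11,3) = 165; x_4 ≥ 3 gives C(14,3) = 364. Together 949.
Add back pairs where two caps are both exceeded: 10 + 0 + 10 + 56 + 165 + 56 = 297.
Subtract triples: 0 + 0 + 0 + 10 = 10.
By inclusion–exclusion the count is 680 − 949 + 297 − 10 = 18.

18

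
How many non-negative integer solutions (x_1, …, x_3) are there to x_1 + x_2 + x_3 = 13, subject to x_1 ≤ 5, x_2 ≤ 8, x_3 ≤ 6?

27

By stars and bars, unrestricted non-negative solutions to x_1+…+x_3 = 13 number C(13+2,2) = 105.
Subtract solutions that violate a single cap (substitute x_i' = x_i − (cap_i+1)): x_1 ≥ 6 gives C(9,2) = 36; x_2 ≥ 9 gives C(6,2) = 15; x_3 ≥ 7 gives C(8,2) = 28. Together 79.
Add back pairs where two caps are both exceeded: 0 + 1 + 0 = 1.
By inclusion–exclusion the count is 105 − 79 + 1 = 27.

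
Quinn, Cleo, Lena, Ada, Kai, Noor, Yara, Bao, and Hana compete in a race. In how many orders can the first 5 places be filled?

This is an ordered selection of 5 from 9: P(9,5).
That gives 9 × 8 × 7 × 6 × 5 = 15120.

15120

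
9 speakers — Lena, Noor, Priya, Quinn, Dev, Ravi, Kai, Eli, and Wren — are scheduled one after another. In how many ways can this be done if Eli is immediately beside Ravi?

Place the 7 others and the Eli-Ravi pair as 8 objects in a line; the pair has 2 internal arrangements.
So the count is 2·(8)! = 80640.

80640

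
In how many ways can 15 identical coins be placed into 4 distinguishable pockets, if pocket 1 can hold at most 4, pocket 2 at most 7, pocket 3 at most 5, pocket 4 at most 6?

105

Ignoring the caps, the number of non-negative solutions to x_1+…+x_4 = 15 is C(18,3) = 816.
Subtract solutions that violate a single cap (substitute x_i' = x_i − (cap_i+1)): x_1 ≥ 5 gives C(13,3) = 286; x_2 ≥ 8 gives C(10,3) = 120; x_3 ≥ 6 gives C(12,3) = 220; x_4 ≥ 7 gives C(11,3) = 165. Together 791.
Add back pairs where two caps are both exceeded: 10 + 35 + 20 + 4 + 1 + 10 = 80.
By inclusion–exclusion the count is 816 − 791 + 80 = 105.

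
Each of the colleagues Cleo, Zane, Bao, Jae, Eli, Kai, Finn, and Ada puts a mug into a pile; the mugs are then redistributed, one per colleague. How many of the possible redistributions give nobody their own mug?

This is the derangement count D_8: permutations of 8 items with no fixed point.
By inclusion–exclusion this is Σ_{j=0}^{8} (−1)^j C(8,j)·(8−j)!.
Computing: 40320 − 40320 + 20160 − 6720 + 1680 − 336 + 56 − 8 + 1 = 14833.

14833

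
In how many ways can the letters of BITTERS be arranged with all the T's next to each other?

Treat the 2 copies of T as a single block. The multiset to arrange is then {TT, B, E, I, R, S}, 6 items in all.
All 6 items are distinct, so there are (6)! = 720 arrangements.

720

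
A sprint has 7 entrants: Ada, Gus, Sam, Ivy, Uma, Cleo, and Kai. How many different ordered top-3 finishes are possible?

210

This is an ordered selection of 3 from 7: P(7,3).
That gives 7 × 6 × 5 = 210.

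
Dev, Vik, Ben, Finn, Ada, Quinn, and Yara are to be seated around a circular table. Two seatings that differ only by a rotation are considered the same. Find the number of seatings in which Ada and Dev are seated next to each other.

Glue Ada and Dev into a block (2 internal orders). Seating 6 units around a circle gives (5)! arrangements.
So 2 × (5)! = 2 × 120 = 240.

240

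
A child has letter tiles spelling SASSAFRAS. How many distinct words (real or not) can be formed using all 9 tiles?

2520

The 9 letters of SASSAFRAS have repeats: A appearing 3 times and S appearing 4 times.
The number of distinct arrangements is 9!/(4!·3!) = 362880/144 = 2520.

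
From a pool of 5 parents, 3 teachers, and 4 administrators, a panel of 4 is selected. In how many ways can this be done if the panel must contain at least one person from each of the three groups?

With no constraint there are C(12,4) = 495 possible selections.
Subtract selections that omit an entire group: no parents → C(7,4) = 35; no teachers → C(9,4) = 126; no administrators → C(8,4) = 70.
Add back selections omitting two groups (i.e. drawn from a single group): C(5,4) + C(3,4) + C(4,4) = 6.
By inclusion–exclusion: 495 − 231 + 6 = 270.

270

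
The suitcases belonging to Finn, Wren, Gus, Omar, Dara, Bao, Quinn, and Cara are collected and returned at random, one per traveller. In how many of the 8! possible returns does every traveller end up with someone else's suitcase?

Let Aᵢ be the assignments in which traveller i gets their own suitcase. We want the size of the complement of A₁∪…∪A_8.
By inclusion–exclusion this is Σ_{j=0}^{8} (−1)^j C(8,j)·(8−j)!.
Computing: 40320 − 40320 + 20160 − 6720 + 1680 − 336 + 56 − 8 + 1 = 14833.

14833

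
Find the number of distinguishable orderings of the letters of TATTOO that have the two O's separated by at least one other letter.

40

Total arrangements of TATTOO: 6!/(3!·2!) = 60.
If the two O's are adjacent, glue them into one block, leaving 5 items to arrange: (5)!/(3!) = 20 ways.
Subtracting, 60 − 20 = 40 arrangements keep the O's apart.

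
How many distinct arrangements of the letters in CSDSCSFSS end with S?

Fix S in the last position and arrange the remaining 8 letters.
Those 8 letters have C appearing twice and S appearing 4 times, giving (8)!/(4!·2!) = 840.

840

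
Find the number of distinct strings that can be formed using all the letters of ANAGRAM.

840

Letter multiplicities in ANAGRAM: A×3, G×1, M×1, N×1, R×1.
So there are 7! / (3!) = 840 distinguishable arrangements.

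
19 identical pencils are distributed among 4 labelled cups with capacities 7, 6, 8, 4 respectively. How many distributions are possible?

Ignoring the caps, the number of non-negative solutions to x_1+…+x_4 = 19 is C(22,3) = 1540.
Subtract solutions that violate a single cap (substitute x_i' = x_i − (cap_i+1)): x_1 ≥ 8 gives C(14,3) = 364; x_2 ≥ 7 gives C(15,3) = 455; x_3 ≥ 9 gives C(13,3) = 286; x_4 ≥ 5 gives C(17,3) = 680. Together 1785.
Add back pairs where two caps are both exceeded: 35 + 10 + 84 + 20 + 120 + 56 = 325.
By inclusion–exclusion the count is 1540 − 1785 + 325 = 80.

80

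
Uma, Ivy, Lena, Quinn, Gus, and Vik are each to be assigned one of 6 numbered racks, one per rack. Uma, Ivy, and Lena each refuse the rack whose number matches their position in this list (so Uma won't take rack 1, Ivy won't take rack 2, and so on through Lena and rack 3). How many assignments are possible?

Let Aᵢ (for i ∈ {1, 2, 3}) be the placements that put person i in their forbidden rack. Any j of these fix j positions, leaving (6−j)! ways to fill the rest, and there are C(3,j) ways to pick which j.
By inclusion–exclusion, the number of valid placements is Σ_{j=0}^{3} (−1)^j C(3,j)·(6−j)!.
Computing: 720 − 360 + 72 − 6 = 426.

426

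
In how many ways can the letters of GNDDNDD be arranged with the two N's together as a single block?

Treat the 2 copies of N as a single block. The multiset to arrange is then {NN, D, D, D, D, G}, 6 items in all.
That gives (6)!/(4!) = 30 arrangements.

30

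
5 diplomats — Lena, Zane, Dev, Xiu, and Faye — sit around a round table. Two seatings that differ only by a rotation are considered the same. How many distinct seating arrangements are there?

24

Seat Lena anywhere (absorbing the rotational symmetry), then permute the other 4: (4)! = 24.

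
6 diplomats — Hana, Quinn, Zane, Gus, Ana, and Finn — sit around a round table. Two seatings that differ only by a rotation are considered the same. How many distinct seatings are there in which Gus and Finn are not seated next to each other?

Without the restriction there are (5)! = 120 seatings.
Seatings with Gus beside Finn: treat them as a block with 2 internal orders, giving 2 × (4)! = 48.
Subtracting, 120 − 48 = 72.

72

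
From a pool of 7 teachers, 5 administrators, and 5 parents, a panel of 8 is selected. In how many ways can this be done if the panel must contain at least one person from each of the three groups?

Unrestricted: C(17,8) = 24310 ways to pick any 8 of the 17.
Selections missing a whole group: no teachers → C(10,8) = 45; no administrators → C(12,8) = 495; no parents → C(12,8) = 495.
Add back selections omitting two groups (i.e. drawn from a single group): C(7,8) + C(5,8) + C(5,8) = 0.
By inclusion–exclusion: 24310 − 1035 + 0 = 23275.

23275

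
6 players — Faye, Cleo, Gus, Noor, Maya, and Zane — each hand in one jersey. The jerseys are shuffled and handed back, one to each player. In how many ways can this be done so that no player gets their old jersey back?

Count assignments avoiding every fixed point. For any j of the 6 players fixed to their old jersey, the other 6−j can be arranged in (6−j)! ways.
By inclusion–exclusion this is Σ_{j=0}^{6} (−1)^j C(6,j)·(6−j)!.
Computing: 720 − 720 + 360 − 120 + 30 − 6 + 1 = 265.

265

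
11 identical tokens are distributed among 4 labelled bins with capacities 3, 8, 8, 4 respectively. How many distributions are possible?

Without the upper bounds there are C(14,3) = 364 ways to split 11 among 4 bins.
Subtract solutions that violate a single cap (substitute x_i' = x_i − (cap_i+1)): x_1 ≥ 4 gives C(10,3) = 120; x_2 ≥ 9 gives C(5,3) = 10; x_3 ≥ 9 gives C(5,3) = 10; x_4 ≥ 5 gives C(9,3) = 84. Together 224.
Add back pairs where two caps are both exceeded: 0 + 0 + 10 + 0 + 0 + 0 = 10.
By inclusion–exclusion the count is 364 − 224 + 10 = 150.

150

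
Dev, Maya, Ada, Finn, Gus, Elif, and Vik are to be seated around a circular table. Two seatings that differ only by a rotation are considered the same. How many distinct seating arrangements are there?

Around a circle, 7 distinct people have 7!/7 = (6)! = 720 rotationally distinct seatings.

720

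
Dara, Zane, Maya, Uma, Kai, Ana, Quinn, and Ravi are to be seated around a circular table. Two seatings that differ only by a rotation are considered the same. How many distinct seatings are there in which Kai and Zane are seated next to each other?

Treat {Kai, Zane} as one unit (2 internal orders) and seat the resulting 7 units around the table: (6)! circular arrangements.
So 2 × (6)! = 2 × 720 = 1440.

1440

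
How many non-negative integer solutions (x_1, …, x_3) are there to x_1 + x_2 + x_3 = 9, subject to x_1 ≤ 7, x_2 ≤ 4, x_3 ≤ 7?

34

Without the upper bounds there are C(11,2) = 55 ways to split 9 among 3 variables.
Subtract solutions that violate a single cap (substitute x_i' = x_i − (cap_i+1)): x_1 ≥ 8 gives C(3,2) = 3; x_2 ≥ 5 gives C(6,2) = 15; x_3 ≥ 8 gives C(3,2) = 3. Together 21.
No two caps can be exceeded simultaneously, so the pair terms are all 0.
By inclusion–exclusion the count is 55 − 21 + 0 = 34.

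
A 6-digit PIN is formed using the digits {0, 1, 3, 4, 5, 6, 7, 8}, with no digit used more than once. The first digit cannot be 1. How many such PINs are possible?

17640

The first digit has 8−1 = 7 choices (anything except 1).
The remaining 5 digits are filled from the other 7 symbols without repetition: 7 × 6 × 5 × 4 × 3 = 2520.
Total: 7 × 2520 = 17640.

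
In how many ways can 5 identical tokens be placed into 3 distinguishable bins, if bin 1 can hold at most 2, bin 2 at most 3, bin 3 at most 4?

11

Without the upper bounds there are C(7,2) = 21 ways to split 5 among 3 bins.
Subtract solutions that violate a single cap (substitute x_i' = x_i − (cap_i+1)): x_1 ≥ 3 gives C(4,2) = 6; x_2 ≥ 4 gives C(3,2) = 3; x_3 ≥ 5 gives C(2,2) = 1. Together 10.
No two caps can be exceeded simultaneously, so the pair terms are all 0.
By inclusion–exclusion the count is 21 − 10 + 0 = 11.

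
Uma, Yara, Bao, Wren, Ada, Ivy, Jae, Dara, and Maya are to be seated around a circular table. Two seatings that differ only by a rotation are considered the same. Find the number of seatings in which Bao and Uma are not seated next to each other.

Without the restriction there are (8)! = 40320 seatings.
Those with Bao next to Uma: fuse the pair into one unit and seat 8 units around a circle — 2·(7)! = 10080.
Subtracting, 40320 − 10080 = 30240.

30240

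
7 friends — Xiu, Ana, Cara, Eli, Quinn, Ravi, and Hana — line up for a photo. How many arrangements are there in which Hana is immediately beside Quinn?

1440

Glue Hana and Quinn into one block (2 internal orders), leaving 6 units to arrange in a row.
So the count is 2·(6)! = 1440.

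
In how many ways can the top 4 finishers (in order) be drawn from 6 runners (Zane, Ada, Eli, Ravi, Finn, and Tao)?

There are 6 choices for 1st place, 5 for 2nd, and so on down to 3 for position 4.
That gives 6 × 5 × 4 × 3 = 360.

360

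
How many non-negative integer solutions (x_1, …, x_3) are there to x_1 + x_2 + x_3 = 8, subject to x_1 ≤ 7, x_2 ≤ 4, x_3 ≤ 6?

31

Without the upper bounds there are C(10,2) = 45 ways to split 8 among 3 variables.
Subtract solutions that violate a single cap (substitute x_i' = x_i − (cap_i+1)): x_1 ≥ 8 gives C(2,2) = 1; x_2 ≥ 5 gives C(5,2) = 10; x_3 ≥ 7 gives C(3,2) = 3. Together 14.
No two caps can be exceeded simultaneously, so the pair terms are all 0.
By inclusion–exclusion the count is 45 − 14 + 0 = 31.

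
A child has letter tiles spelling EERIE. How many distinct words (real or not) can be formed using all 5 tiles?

EERIE has 5 letters with E appearing 3 times.
Dividing 5! = 120 by 3! = 6 for the repeated letters gives 20.

20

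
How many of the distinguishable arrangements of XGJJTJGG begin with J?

With the first slot taken by J, it remains to arrange the other 7 letters (XGJTJGG).
Those 7 letters have G appearing 3 times and J appearing twice, giving (7)!/(3!·2!) = 420.

420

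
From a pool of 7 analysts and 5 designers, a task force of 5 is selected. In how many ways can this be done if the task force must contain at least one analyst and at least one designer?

770

With no constraint there are C(12,5) = 792 possible selections.
Subtract selections that omit an entire group: no analysts → C(5,5) = 1; no designers → C(7,5) = 21.
Both groups omitted at once is impossible, so 792 − 22 = 770.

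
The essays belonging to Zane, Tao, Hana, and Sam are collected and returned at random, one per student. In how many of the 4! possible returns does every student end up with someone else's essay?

Count assignments avoiding every fixed point. For any j of the 4 students fixed to their own essay, the other 4−j can be arranged in (4−j)! ways.
By inclusion–exclusion this is Σ_{j=0}^{4} (−1)^j C(4,j)·(4−j)!.
Computing: 24 − 24 + 12 − 4 + 1 = 9.

9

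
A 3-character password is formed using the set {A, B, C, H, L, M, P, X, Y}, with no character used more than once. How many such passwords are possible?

This is a permutation of 3 out of 9: P(9,3) = 9!/6!.
That product is 9 × 8 × 7 = 504.

504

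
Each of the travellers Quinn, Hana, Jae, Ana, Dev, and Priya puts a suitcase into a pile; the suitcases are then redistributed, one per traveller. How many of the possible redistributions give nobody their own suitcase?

Let Aᵢ be the assignments in which traveller i gets their own suitcase. We want the size of the complement of A₁∪…∪A_6.
By inclusion–exclusion this is Σ_{j=0}^{6} (−1)^j C(6,j)·(6−j)!.
Computing: 720 − 720 + 360 − 120 + 30 − 6 + 1 = 265.

265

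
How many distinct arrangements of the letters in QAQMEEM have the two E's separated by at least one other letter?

Total arrangements of QAQMEEM: 7!/(2!·2!·2!) = 630.
If the two E's are adjacent, glue them into one block, leaving 6 items to arrange: (6)!/(2!·2!) = 180 ways.
Subtracting, 630 − 180 = 450 arrangements keep the E's apart.

450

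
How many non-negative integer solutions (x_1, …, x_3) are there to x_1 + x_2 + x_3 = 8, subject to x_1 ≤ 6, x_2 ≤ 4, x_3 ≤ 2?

12

Ignoring the caps, the number of non-negative solutions to x_1+…+x_3 = 8 is C(10,2) = 45.
Subtract solutions that violate a single cap (substitute x_i' = x_i − (cap_i+1)): x_1 ≥ 7 gives C(3,2) = 3; x_2 ≥ 5 gives C(5,2) = 10; x_3 ≥ 3 gives C(7,2) = 21. Together 34.
Add back pairs where two caps are both exceeded: 0 + 0 + 1 = 1.
By inclusion–exclusion the count is 45 − 34 + 1 = 12.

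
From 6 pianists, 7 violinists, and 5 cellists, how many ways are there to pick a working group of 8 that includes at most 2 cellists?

27027

Split by how many cellists are chosen (0 through 2).
Sum: C(5,0)·C(13,8) + C(5,1)·C(13,7) + C(5,2)·C(13,6) = 1287 + 8580 + 17160 = 27027.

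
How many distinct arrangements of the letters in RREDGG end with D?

30

With the last slot taken by D, it remains to arrange the other 5 letters (RREGG).
Those 5 letters have G appearing twice and R appearing twice, giving (5)!/(2!·2!) = 30.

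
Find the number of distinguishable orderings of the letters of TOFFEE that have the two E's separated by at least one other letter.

There are 6!/(2!·2!) = 180 arrangements of TOFFEE in total.
Arrangements with the E's together: treat EE as one letter, giving (5)!/(2!) = 60.
Hence 180 − 60 = 120.

120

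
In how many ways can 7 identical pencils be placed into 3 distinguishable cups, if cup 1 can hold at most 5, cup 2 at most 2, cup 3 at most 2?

Ignoring the caps, the number of non-negative solutions to x_1+…+x_3 = 7 is C(9,2) = 36.
Subtract solutions that violate a single cap (substitute x_i' = x_i − (cap_i+1)): x_1 ≥ 6 gives C(3,2) = 3; x_2 ≥ 3 gives C(6,2) = 15; x_3 ≥ 3 gives C(6,2) = 15. Together 33.
Add back pairs where two caps are both exceeded: 0 + 0 + 3 = 3.
By inclusion–exclusion the count is 36 − 33 + 3 = 6.

6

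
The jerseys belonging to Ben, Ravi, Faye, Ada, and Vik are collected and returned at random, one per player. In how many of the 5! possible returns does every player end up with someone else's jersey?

44

This is the derangement count D_5: permutations of 5 items with no fixed point.
By inclusion–exclusion this is Σ_{j=0}^{5} (−1)^j C(5,j)·(5−j)!.
Computing: 120 − 120 + 60 − 20 + 5 − 1 = 44.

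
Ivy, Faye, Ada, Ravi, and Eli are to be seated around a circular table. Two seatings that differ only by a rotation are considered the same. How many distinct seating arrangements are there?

24

Fix one person's seat to break rotational symmetry; the remaining 4 people can be arranged in (4)! = 24 ways.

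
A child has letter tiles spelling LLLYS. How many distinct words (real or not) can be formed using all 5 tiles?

LLLYS has 5 letters with L appearing 3 times.
Dividing 5! = 120 by 3! = 6 for the repeated letters gives 20.

20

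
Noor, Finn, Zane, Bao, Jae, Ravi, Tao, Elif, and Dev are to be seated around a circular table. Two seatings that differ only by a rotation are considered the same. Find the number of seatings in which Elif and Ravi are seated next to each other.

Treat {Elif, Ravi} as one unit (2 internal orders) and seat the resulting 8 units around the table: (7)! circular arrangements.
So 2 × (7)! = 2 × 5040 = 10080.

10080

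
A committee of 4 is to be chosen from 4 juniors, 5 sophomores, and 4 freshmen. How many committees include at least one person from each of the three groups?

400

With no constraint there are C(13,4) = 715 possible selections.
Subtract selections that omit an entire group: no juniors → C(9,4) = 126; no sophomores → C(8,4) = 70; no freshmen → C(9,4) = 126.
Add back selections omitting two groups (i.e. drawn from a single group): C(4,4) + C(5,4) + C(4,4) = 7.
By inclusion–exclusion: 715 − 322 + 7 = 400.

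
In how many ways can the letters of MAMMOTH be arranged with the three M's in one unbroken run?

120

Treat the 3 copies of M as a single block. The multiset to arrange is then {MMM, A, H, O, T}, 5 items in all.
All 5 items are distinct, so there are (5)! = 120 arrangements.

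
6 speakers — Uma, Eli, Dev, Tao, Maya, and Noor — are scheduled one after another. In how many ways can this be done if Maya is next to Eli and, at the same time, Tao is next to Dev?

96

Treat {Maya,Eli} as one block (2 orders) and {Tao,Dev} as another (2 orders).
That leaves 4 units to arrange: 2 × 2 × 4! = 4 × 24 = 96.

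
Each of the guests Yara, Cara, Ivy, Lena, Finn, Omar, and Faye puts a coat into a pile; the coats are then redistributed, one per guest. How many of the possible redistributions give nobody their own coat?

1854

This is the derangement count D_7: permutations of 7 items with no fixed point.
By inclusion–exclusion this is Σ_{j=0}^{7} (−1)^j C(7,j)·(7−j)!.
Computing: 5040 − 5040 + 2520 − 840 + 210 − 42 + 7 − 1 = 1854.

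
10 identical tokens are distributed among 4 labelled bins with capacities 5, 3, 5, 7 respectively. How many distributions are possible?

Ignoring the caps, the number of non-negative solutions to x_1+…+x_4 = 10 is C(13,3) = 286.
Subtract solutions that violate a single cap (substitute x_i' = x_i − (cap_i+1)): x_1 ≥ 6 gives C(7,3) = 35; x_2 ≥ 4 gives C(9,3) = 84; x_3 ≥ 6 gives C(7,3) = 35; x_4 ≥ 8 gives C(5,3) = 10. Together 164.
Add back pairs where two caps are both exceeded: 1 + 0 + 0 + 1 + 0 + 0 = 2.
By inclusion–exclusion the count is 286 − 164 + 2 = 124.

124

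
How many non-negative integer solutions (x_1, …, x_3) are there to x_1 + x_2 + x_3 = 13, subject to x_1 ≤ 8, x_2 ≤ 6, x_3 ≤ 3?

14

By stars and bars, unrestricted non-negative solutions to x_1+…+x_3 = 13 number C(13+2,2) = 105.
Subtract solutions that violate a single cap (substitute x_i' = x_i − (cap_i+1)): x_1 ≥ 9 gives C(6,2) = 15; x_2 ≥ 7 gives C(8,2) = 28; x_3 ≥ 4 gives C(11,2) = 55. Together 98.
Add back pairs where two caps are both exceeded: 0 + 1 + 6 = 7.
By inclusion–exclusion the count is 105 − 98 + 7 = 14.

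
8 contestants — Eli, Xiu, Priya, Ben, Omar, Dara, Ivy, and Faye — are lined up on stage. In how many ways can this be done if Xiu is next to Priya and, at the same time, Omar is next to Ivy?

Treat {Xiu,Priya} as one block (2 orders) and {Omar,Ivy} as another (2 orders).
That leaves 6 units to arrange: 2 × 2 × 6! = 4 × 720 = 2880.

2880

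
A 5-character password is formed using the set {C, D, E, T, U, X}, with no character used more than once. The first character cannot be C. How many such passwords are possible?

The first character has 6−1 = 5 choices (anything except C).
The remaining 4 characters are filled from the other 5 symbols without repetition: 5 × 4 × 3 × 2 = 120.
Total: 5 × 120 = 600.

600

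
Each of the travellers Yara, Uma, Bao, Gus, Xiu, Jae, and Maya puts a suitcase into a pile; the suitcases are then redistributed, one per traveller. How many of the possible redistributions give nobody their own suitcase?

1854

Let Aᵢ be the assignments in which traveller i gets their own suitcase. We want the size of the complement of A₁∪…∪A_7.
By inclusion–exclusion this is Σ_{j=0}^{7} (−1)^j C(7,j)·(7−j)!.
Computing: 5040 − 5040 + 2520 − 840 + 210 − 42 + 7 − 1 = 1854.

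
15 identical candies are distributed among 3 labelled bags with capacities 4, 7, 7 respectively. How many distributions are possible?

10

Without the upper bounds there are C(17,2) = 136 ways to split 15 among 3 bags.
Subtract solutions that violate a single cap (substitute x_i' = x_i − (cap_i+1)): x_1 ≥ 5 gives C(12,2) = 66; x_2 ≥ 8 gives C(9,2) = 36; x_3 ≥ 8 gives C(9,2) = 36. Together 138.
Add back pairs where two caps are both exceeded: 6 + 6 + 0 = 12.
By inclusion–exclusion the count is 136 − 138 + 12 = 10.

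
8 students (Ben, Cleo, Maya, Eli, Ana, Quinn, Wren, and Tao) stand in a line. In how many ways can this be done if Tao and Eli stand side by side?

10080

Place the 6 others and the Tao-Eli pair as 7 objects in a line; the pair has 2 internal arrangements.
So the count is 2·(7)! = 10080.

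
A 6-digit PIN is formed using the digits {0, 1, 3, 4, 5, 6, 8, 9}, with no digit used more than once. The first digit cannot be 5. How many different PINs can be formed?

17640

The first digit has 8−1 = 7 choices (anything except 5).
The remaining 5 digits are filled from the other 7 symbols without repetition: 7 × 6 × 5 × 4 × 3 = 2520.
Total: 7 × 2520 = 17640.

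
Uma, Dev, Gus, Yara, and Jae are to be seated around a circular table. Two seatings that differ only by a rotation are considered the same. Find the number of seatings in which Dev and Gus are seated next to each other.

Glue Dev and Gus into a block (2 internal orders). Seating 4 units around a circle gives (3)! arrangements.
So 2 × (3)! = 2 × 6 = 12.

12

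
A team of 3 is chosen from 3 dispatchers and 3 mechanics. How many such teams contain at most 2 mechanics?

19

Split by how many mechanics are chosen (0 through 2).
Sum: C(3,0)·C(3,3) + C(3,1)·C(3,2) + C(3,2)·C(3,1) = 1 + 9 + 9 = 19.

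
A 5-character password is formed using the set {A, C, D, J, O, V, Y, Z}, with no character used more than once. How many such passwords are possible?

6720

Choose and order 5 of the 8 symbols: the first character has 8 options, the next 7, and so on down to 4.
That product is 8 × 7 × 6 × 5 × 4 = 6720.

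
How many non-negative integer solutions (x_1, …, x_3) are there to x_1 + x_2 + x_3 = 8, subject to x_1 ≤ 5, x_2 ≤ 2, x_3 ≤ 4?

Without the upper bounds there are C(10,2) = 45 ways to split 8 among 3 variables.
Subtract solutions that violate a single cap (substitute x_i' = x_i − (cap_i+1)): x_1 ≥ 6 gives C(4,2) = 6; x_2 ≥ 3 gives C(7,2) = 21; x_3 ≥ 5 gives C(5,2) = 10. Together 37.
Add back pairs where two caps are both exceeded: 0 + 0 + 1 = 1.
By inclusion–exclusion the count is 45 − 37 + 1 = 9.

9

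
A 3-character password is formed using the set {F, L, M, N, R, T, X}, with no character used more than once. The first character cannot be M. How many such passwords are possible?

The first character has 7−1 = 6 choices (anything except M).
The remaining 2 characters are filled from the other 6 symbols without repetition: 6 × 5 = 30.
Total: 6 × 30 = 180.

180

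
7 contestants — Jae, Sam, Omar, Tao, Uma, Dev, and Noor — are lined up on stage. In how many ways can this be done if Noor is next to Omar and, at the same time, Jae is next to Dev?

480

Treat {Noor,Omar} as one block (2 orders) and {Jae,Dev} as another (2 orders).
That leaves 5 units to arrange: 2 × 2 × 5! = 4 × 120 = 480.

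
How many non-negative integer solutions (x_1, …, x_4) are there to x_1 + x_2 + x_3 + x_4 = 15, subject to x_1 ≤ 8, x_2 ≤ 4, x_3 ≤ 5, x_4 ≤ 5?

102

Without the upper bounds there are C(18,3) = 816 ways to split 15 among 4 variables.
Subtract solutions that violate a single cap (substitute x_i' = x_i − (cap_i+1)): x_1 ≥ 9 gives C(9,3) = 84; x_2 ≥ 5 gives C(13,3) = 286; x_3 ≥ 6 gives C(12,3) = 220; x_4 ≥ 6 gives C(12,3) = 220. Together 810.
Add back pairs where two caps are both exceeded: 4 + 1 + 1 + 35 + 35 + 20 = 96.
By inclusion–exclusion the count is 816 − 810 + 96 = 102.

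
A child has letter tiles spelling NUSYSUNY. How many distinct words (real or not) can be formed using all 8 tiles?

Letter multiplicities in NUSYSUNY: N×2, S×2, U×2, Y×2.
Dividing 8! = 40320 by 2!·2!·2!·2! = 16 for the repeated letters gives 2520.

2520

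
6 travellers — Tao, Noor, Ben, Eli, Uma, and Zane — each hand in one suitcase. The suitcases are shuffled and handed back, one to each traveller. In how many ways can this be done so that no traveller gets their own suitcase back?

Count assignments avoiding every fixed point. For any j of the 6 travellers fixed to their own suitcase, the other 6−j can be arranged in (6−j)! ways.
By inclusion–exclusion this is Σ_{j=0}^{6} (−1)^j C(6,j)·(6−j)!.
Computing: 720 − 720 + 360 − 120 + 30 − 6 + 1 = 265.

265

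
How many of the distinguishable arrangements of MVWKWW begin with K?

20

With the first slot taken by K, it remains to arrange the other 5 letters (MVWWW).
Those 5 letters have W appearing 3 times, giving (5)!/(3!) = 20.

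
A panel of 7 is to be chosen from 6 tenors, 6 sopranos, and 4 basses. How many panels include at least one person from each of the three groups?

10408

With no constraint there are C(16,7) = 11440 possible selections.
Selections missing a whole group: no tenors → C(10,7) = 120; no sopranos → C(10,7) = 120; no basses → C(12,7) = 792.
Add back selections omitting two groups (i.e. drawn from a single group): C(6,7) + C(6,7) + C(4,7) = 0.
By inclusion–exclusion: 11440 − 1032 + 0 = 10408.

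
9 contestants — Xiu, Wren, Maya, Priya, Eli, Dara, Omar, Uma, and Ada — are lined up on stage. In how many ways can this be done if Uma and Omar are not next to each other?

282240

Of the 9! = 362880 arrangements, those with Uma and Omar adjacent number 2 × 8! = 80640 (treat the pair as a block with 2 internal orders).
Complementary counting: 362880 − 80640 = 282240.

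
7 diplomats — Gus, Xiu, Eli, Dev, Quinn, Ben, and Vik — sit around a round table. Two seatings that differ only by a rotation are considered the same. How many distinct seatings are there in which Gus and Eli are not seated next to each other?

480

All circular seatings of 7 people number (6)! = 720.
Seatings with Gus beside Eli: treat them as a block with 2 internal orders, giving 2 × (5)! = 240.
Subtracting, 720 − 240 = 480.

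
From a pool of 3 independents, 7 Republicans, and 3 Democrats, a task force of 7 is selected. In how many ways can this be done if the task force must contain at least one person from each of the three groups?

1477

Total 7-person selections from all 13: C(13,7) = 1716.
Selections missing a whole group: no independents → C(10,7) = 120; no Republicans → C(6,7) = 0; no Democrats → C(10,7) = 120.
Add back selections omitting two groups (i.e. drawn from a single group): C(3,7) + C(7,7) + C(3,7) = 1.
By inclusion–exclusion: 1716 − 240 + 1 = 1477.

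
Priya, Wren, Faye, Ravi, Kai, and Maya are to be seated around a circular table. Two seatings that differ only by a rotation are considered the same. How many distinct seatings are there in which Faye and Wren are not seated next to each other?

Without the restriction there are (5)! = 120 seatings.
Those with Faye next to Wren: fuse the pair into one unit and seat 5 units around a circle — 2·(4)! = 48.
Subtracting, 120 − 48 = 72.

72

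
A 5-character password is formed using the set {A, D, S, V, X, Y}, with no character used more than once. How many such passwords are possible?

Choose and order 5 of the 6 symbols: the first character has 6 options, the next 5, and so on down to 2.
6 × 5 × 4 × 3 × 2 = 720.

720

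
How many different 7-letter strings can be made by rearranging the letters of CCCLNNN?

CCCLNNN has 7 letters with C appearing 3 times and N appearing 3 times.
The number of distinct arrangements is 7!/(3!·3!) = 5040/36 = 140.

140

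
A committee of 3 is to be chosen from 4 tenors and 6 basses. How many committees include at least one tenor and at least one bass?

With no constraint there are C(10,3) = 120 possible selections.
Selections missing a whole group: no tenors → C(6,3) = 20; no basses → C(4,3) = 4.
Both groups omitted at once is impossible, so 120 − 24 = 96.

96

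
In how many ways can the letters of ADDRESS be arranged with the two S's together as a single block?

360

Treat the 2 copies of S as a single block. The multiset to arrange is then {SS, A, D, D, E, R}, 6 items in all.
That gives (6)!/(2!) = 360 arrangements.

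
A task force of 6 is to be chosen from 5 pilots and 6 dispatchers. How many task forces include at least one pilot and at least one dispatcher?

Unrestricted: C(11,6) = 462 ways to pick any 6 of the 11.
Subtract selections that omit an entire group: no pilots → C(6,6) = 1; no dispatchers → C(5,6) = 0.
Both groups omitted at once is impossible, so 462 − 1 = 461.

461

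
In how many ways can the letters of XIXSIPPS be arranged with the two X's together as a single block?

630

Treat the 2 copies of X as a single block. The multiset to arrange is then {XX, I, I, P, P, S, S}, 7 items in all.
That gives (7)!/(2!·2!·2!) = 630 arrangements.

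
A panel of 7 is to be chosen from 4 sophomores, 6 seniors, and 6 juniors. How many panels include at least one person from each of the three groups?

With no constraint there are C(16,7) = 11440 possible selections.
Subtract selections that omit an entire group: no sophomores → C(12,7) = 792; no seniors → C(10,7) = 120; no juniors → C(10,7) = 120.
Add back selections omitting two groups (i.e. drawn from a single group): C(4,7) + C(6,7) + C(6,7) = 0.
By inclusion–exclusion: 11440 − 1032 + 0 = 10408.

10408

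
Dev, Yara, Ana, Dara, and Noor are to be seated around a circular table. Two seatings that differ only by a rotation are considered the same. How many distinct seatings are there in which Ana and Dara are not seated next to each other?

12

All circular seatings of 5 people number (4)! = 24.
Seatings with Ana beside Dara: treat them as a block with 2 internal orders, giving 2 × (3)! = 12.
Subtracting, 24 − 12 = 12.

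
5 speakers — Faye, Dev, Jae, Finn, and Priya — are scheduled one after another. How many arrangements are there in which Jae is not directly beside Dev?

There are 5! = 120 arrangements in all. If Jae and Dev are adjacent, merging them into one block gives 2·(4)! = 48 arrangements.
So 120 − 48 = 72 arrangements keep them apart.

72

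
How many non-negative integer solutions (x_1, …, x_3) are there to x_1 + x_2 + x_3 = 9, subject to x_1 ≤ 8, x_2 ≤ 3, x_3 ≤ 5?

By stars and bars, unrestricted non-negative solutions to x_1+…+x_3 = 9 number C(9+2,2) = 55.
Subtract solutions that violate a single cap (substitute x_i' = x_i − (cap_i+1)): x_1 ≥ 9 gives C(2,2) = 1; x_2 ≥ 4 gives C(7,2) = 21; x_3 ≥ 6 gives C(5,2) = 10. Together 32.
No two caps can be exceeded simultaneously, so the pair terms are all 0.
By inclusion–exclusion the count is 55 − 32 + 0 = 23.

23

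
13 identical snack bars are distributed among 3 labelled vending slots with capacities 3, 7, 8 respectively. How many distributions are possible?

Without the upper bounds there are C(15,2) = 105 ways to split 13 among 3 vending slots.
Subtract solutions that violate a single cap (substitute x_i' = x_i − (cap_i+1)): x_1 ≥ 4 gives C(11,2) = 55; x_2 ≥ 8 gives C(7,2) = 21; x_3 ≥ 9 gives C(6,2) = 15. Together 91.
Add back pairs where two caps are both exceeded: 3 + 1 + 0 = 4.
By inclusion–exclusion the count is 105 − 91 + 4 = 18.

18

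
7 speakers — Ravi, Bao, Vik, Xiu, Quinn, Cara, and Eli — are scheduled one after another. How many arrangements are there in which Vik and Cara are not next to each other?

Of the 7! = 5040 arrangements, those with Vik and Cara adjacent number 2 × 6! = 1440 (treat the pair as a block with 2 internal orders).
So 5040 − 1440 = 3600 arrangements keep them apart.

3600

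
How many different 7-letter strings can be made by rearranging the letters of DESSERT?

1260

DESSERT has 7 letters with E appearing twice and S appearing twice.
Dividing 7! = 5040 by 2!·2! = 4 for the repeated letters gives 1260.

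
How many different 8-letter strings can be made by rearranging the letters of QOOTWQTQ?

QOOTWQTQ has 8 letters with O appearing twice, Q appearing 3 times, and T appearing twice.
The number of distinct arrangements is 8!/(3!·2!·2!) = 40320/24 = 1680.

1680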